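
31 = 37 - 6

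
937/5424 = 937/5424  =  0.17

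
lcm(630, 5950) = 53550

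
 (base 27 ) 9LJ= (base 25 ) BAM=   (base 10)7147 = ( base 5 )212042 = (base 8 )15753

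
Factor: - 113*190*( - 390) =8373300=2^2*3^1*5^2*13^1*19^1*113^1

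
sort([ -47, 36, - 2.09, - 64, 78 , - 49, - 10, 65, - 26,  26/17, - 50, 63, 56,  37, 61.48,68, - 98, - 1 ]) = [ - 98,-64,-50, - 49, - 47,-26, - 10, - 2.09, - 1, 26/17, 36, 37, 56 , 61.48,  63, 65, 68, 78] 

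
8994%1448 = 306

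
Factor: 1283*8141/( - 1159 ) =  - 7^1 * 19^ ( - 1)*61^ ( - 1 )*1163^1*1283^1  =  - 10444903/1159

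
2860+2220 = 5080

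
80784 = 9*8976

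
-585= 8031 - 8616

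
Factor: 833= 7^2*17^1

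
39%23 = 16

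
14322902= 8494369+5828533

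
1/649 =1/649=0.00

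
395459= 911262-515803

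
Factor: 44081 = 17^1 * 2593^1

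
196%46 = 12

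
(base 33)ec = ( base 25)io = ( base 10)474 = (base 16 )1DA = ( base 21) 11c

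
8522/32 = 4261/16 = 266.31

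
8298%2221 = 1635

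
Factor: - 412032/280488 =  - 2^4*13^( - 1)*31^(-1) * 37^1  =  -  592/403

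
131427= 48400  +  83027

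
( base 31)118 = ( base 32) v8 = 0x3E8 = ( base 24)1HG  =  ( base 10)1000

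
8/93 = 8/93 =0.09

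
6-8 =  - 2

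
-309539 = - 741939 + 432400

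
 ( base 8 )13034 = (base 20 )e30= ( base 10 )5660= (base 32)5GS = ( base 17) 129G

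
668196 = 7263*92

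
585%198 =189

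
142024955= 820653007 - 678628052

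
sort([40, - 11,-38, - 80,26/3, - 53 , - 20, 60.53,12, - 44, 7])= [ - 80, - 53, - 44,  -  38,- 20, - 11,7, 26/3, 12,40, 60.53]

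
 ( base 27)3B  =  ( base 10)92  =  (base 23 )40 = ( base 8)134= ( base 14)68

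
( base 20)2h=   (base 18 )33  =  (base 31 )1Q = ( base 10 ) 57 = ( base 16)39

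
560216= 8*70027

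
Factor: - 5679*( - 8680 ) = 49293720 = 2^3*3^2*5^1*7^1*31^1*631^1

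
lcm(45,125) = 1125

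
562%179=25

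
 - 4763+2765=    -1998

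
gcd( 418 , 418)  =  418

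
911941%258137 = 137530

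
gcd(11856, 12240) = 48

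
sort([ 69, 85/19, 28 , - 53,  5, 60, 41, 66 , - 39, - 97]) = [ - 97, - 53, - 39, 85/19  ,  5, 28, 41, 60, 66, 69]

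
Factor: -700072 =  - 2^3  *87509^1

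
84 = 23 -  - 61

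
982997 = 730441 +252556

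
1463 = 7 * 209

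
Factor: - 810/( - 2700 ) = 2^ (-1 )*3^1  *5^(  -  1 ) =3/10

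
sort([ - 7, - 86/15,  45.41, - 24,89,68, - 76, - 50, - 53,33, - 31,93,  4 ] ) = [ - 76,-53, - 50, - 31, - 24,- 7, - 86/15, 4, 33,45.41, 68, 89,93 ] 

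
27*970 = 26190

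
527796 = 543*972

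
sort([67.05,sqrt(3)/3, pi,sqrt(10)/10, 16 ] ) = [sqrt( 10 )/10, sqrt(3) /3, pi,16,67.05]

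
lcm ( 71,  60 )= 4260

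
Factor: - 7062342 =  - 2^1*3^1*  7^1*168151^1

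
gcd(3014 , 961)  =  1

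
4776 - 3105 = 1671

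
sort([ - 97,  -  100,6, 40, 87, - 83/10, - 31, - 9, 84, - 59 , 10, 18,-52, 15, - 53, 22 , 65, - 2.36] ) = [ - 100,  -  97, - 59, - 53, - 52, - 31, - 9, - 83/10, - 2.36, 6, 10, 15,18, 22,40, 65 , 84, 87] 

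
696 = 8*87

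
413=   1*413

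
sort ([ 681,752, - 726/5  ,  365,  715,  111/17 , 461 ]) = [-726/5,111/17,  365, 461, 681,715, 752]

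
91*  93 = 8463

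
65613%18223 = 10944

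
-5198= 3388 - 8586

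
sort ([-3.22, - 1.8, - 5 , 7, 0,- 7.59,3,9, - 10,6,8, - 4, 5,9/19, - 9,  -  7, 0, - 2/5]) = [ - 10, - 9, - 7.59 , - 7,-5,- 4, - 3.22, - 1.8, -2/5,0,0, 9/19,3,5,6,  7,8, 9]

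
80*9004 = 720320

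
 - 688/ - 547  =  688/547  =  1.26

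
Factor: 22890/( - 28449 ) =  - 2^1 * 3^ ( - 1 )*5^1 * 7^1*29^( - 1) = - 70/87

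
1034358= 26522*39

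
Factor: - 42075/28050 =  - 3/2 = - 2^ (-1) * 3^1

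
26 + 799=825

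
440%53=16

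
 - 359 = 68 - 427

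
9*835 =7515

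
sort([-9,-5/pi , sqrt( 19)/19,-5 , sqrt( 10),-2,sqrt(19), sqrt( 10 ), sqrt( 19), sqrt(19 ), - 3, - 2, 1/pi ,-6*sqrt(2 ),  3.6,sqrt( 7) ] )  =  [ - 9, - 6*sqrt(2) , - 5, - 3,-2, - 2,  -  5/pi, sqrt(19)/19 , 1/pi , sqrt(7 ),sqrt(10), sqrt( 10 ), 3.6,sqrt( 19),sqrt(19 ), sqrt(19 ) ] 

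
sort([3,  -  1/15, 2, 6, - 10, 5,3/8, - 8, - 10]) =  [ - 10,  -  10, - 8,  -  1/15, 3/8, 2,3,5,6] 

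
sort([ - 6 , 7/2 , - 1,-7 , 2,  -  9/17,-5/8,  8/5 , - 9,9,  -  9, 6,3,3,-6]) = [ - 9 ,-9,  -  7,-6, - 6,-1,  -  5/8, - 9/17 , 8/5, 2,3, 3, 7/2, 6,9 ]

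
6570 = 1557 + 5013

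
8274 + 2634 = 10908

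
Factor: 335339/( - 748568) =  - 2^( - 3)*41^1*137^(-1 )*683^( - 1 )*8179^1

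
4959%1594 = 177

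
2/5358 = 1/2679 = 0.00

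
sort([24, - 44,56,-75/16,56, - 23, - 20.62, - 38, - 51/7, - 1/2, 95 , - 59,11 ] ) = [  -  59,  -  44 , - 38,-23, - 20.62,- 51/7, - 75/16, - 1/2,11 , 24, 56, 56,95] 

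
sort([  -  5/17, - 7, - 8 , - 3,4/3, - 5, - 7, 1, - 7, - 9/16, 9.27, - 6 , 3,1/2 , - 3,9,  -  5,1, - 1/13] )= [ - 8, - 7, - 7, - 7, - 6, - 5,-5, - 3 , -3 , - 9/16, - 5/17 , - 1/13, 1/2,1 , 1,4/3,3, 9 , 9.27 ] 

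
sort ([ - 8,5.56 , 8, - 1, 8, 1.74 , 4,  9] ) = [ - 8, - 1,1.74,4,5.56,8 , 8,9]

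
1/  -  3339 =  - 1/3339  =  - 0.00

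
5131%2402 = 327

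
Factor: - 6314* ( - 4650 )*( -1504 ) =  - 44157590400 = - 2^7 * 3^1 * 5^2*7^1*11^1*31^1*41^1*47^1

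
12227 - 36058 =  - 23831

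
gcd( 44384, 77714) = 2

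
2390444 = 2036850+353594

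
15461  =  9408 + 6053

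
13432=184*73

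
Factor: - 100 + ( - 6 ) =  - 2^1*53^1= - 106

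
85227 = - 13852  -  -99079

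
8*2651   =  21208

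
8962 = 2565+6397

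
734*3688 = 2706992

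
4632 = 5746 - 1114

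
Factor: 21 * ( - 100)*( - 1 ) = 2^2 * 3^1*5^2 * 7^1 = 2100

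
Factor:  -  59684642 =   -  2^1 * 47^1*634943^1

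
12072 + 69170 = 81242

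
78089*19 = 1483691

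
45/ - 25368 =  - 1+8441/8456=- 0.00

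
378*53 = 20034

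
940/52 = 235/13 = 18.08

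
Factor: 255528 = 2^3 * 3^3* 7^1*13^2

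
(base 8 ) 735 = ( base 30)fr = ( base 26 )I9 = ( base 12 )339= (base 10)477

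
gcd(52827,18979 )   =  1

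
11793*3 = 35379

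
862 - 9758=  -8896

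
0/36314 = 0=   0.00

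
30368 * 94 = 2854592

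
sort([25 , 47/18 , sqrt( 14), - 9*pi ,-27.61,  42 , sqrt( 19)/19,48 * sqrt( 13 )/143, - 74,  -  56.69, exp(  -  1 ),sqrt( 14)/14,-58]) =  [-74, -58,- 56.69,  -  9*pi, - 27.61,sqrt (19 )/19, sqrt (14 )/14,exp(-1 ), 48 *sqrt( 13 ) /143,  47/18,sqrt( 14 ),  25,  42 ] 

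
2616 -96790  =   - 94174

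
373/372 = 1 + 1/372 = 1.00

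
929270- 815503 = 113767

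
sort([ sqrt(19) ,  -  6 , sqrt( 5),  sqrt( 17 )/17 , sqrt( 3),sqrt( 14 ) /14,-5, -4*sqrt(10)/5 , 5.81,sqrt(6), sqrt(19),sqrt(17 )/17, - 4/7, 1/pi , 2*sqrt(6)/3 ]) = [-6, -5,  -  4*sqrt (10 ) /5 , - 4/7 , sqrt( 17)/17, sqrt( 17)/17,  sqrt( 14 )/14,1/pi, 2*sqrt( 6 ) /3 , sqrt( 3), sqrt( 5), sqrt(6) , sqrt( 19 ), sqrt(19 ) , 5.81 ]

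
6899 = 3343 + 3556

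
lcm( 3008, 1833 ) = 117312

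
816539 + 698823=1515362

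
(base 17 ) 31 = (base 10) 52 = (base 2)110100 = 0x34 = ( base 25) 22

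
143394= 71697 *2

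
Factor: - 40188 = -2^2*3^1*17^1*197^1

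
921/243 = 3 + 64/81 = 3.79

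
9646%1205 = 6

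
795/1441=795/1441  =  0.55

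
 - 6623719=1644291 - 8268010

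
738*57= 42066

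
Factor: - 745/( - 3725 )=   5^( - 1) = 1/5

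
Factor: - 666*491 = - 2^1*3^2*37^1*491^1 = -  327006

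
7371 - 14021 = - 6650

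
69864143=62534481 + 7329662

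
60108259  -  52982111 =7126148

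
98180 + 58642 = 156822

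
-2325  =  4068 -6393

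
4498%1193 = 919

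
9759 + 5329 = 15088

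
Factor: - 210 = - 2^1 * 3^1 * 5^1*7^1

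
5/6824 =5/6824   =  0.00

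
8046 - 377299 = -369253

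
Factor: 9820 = 2^2 * 5^1*491^1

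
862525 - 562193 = 300332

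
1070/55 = 19+5/11 = 19.45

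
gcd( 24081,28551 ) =3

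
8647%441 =268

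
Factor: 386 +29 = 415 = 5^1*83^1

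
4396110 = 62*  70905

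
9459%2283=327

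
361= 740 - 379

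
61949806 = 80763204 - 18813398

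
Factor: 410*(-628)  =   - 2^3*5^1*41^1*157^1 = -257480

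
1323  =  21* 63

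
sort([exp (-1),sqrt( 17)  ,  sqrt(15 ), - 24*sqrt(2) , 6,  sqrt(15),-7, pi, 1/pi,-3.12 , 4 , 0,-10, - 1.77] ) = [ - 24*sqrt( 2) ,-10 ,-7,-3.12 , - 1.77, 0,1/pi,exp( - 1),  pi, sqrt(15) , sqrt( 15 ), 4, sqrt( 17),6]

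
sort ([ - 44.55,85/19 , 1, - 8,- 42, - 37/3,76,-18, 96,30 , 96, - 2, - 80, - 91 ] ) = [ - 91,-80, - 44.55, -42, - 18, - 37/3,-8,-2, 1 , 85/19, 30,76,96, 96 ]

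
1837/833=2 + 171/833 = 2.21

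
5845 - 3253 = 2592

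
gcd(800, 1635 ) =5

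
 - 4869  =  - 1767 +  - 3102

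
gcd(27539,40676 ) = 1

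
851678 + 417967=1269645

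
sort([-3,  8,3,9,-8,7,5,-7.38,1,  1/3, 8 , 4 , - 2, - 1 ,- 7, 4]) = [ - 8, - 7.38, - 7 , - 3,-2 , - 1, 1/3,1,3, 4,4, 5, 7 , 8,8, 9 ] 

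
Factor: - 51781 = -53^1* 977^1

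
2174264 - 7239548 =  - 5065284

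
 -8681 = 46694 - 55375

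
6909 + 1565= 8474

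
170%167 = 3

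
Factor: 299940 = 2^2 * 3^1 * 5^1*4999^1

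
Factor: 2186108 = 2^2 * 37^1 * 14771^1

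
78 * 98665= 7695870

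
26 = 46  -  20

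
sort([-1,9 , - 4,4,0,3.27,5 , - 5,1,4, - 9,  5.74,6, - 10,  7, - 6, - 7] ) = [ - 10, - 9, - 7, - 6, - 5,  -  4, - 1,0, 1,  3.27, 4,4, 5,5.74, 6, 7,9]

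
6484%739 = 572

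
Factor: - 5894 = -2^1*7^1*421^1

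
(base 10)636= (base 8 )1174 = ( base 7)1566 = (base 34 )io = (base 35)i6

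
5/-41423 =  - 1 + 41418/41423=- 0.00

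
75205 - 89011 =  - 13806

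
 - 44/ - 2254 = 22/1127=0.02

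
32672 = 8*4084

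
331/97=331/97 = 3.41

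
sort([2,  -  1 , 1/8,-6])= [ - 6, - 1, 1/8, 2] 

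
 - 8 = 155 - 163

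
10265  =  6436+3829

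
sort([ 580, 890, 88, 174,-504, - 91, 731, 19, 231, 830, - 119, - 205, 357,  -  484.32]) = [-504, - 484.32, - 205, - 119, - 91,19, 88, 174, 231, 357,580, 731, 830, 890]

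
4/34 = 2/17 = 0.12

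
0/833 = 0 = 0.00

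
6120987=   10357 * 591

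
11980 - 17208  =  -5228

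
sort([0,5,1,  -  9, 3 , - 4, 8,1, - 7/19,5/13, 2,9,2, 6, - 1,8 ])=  [ - 9, - 4, - 1, - 7/19,0,5/13,1, 1, 2,2,3,5,6,8,8,9] 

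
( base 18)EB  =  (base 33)7W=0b100000111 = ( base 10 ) 263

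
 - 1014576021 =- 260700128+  - 753875893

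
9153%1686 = 723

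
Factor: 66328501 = 7583^1*8747^1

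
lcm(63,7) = 63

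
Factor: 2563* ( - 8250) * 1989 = -2^1*3^3*5^3 * 11^2*13^1*17^1*233^1 = - 42056907750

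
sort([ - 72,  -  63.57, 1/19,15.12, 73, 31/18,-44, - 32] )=[-72, - 63.57, - 44, - 32, 1/19, 31/18,15.12, 73 ] 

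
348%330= 18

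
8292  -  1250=7042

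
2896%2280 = 616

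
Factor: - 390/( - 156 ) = 2^ ( - 1 )*5^1 = 5/2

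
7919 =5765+2154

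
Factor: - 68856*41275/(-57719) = 2^3*3^1*5^2*13^1*19^1*127^1*151^1*57719^ (-1 ) = 2842031400/57719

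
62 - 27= 35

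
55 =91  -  36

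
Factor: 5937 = 3^1*1979^1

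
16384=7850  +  8534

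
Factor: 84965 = 5^1*16993^1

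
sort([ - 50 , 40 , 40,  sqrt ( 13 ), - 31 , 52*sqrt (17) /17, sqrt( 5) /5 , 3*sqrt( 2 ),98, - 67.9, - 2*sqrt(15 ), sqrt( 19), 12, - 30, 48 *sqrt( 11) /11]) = [ - 67.9, - 50, - 31 , - 30, - 2* sqrt( 15 ), sqrt(5)/5, sqrt( 13 ) , 3*sqrt(2 ),sqrt(19), 12,52*sqrt( 17 )/17,48*sqrt(11)/11,40, 40,98 ] 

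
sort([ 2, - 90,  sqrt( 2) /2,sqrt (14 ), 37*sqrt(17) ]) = [ -90, sqrt(2) /2 , 2,  sqrt ( 14) , 37 * sqrt(17)]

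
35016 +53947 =88963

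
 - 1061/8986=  - 1 + 7925/8986 = - 0.12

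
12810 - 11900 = 910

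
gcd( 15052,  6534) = 2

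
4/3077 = 4/3077 = 0.00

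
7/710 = 7/710 = 0.01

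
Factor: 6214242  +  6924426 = 2^2*3^2 *31^1*61^1*193^1 =13138668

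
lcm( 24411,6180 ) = 488220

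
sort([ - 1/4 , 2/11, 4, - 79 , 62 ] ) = [ - 79,-1/4,  2/11,4 , 62]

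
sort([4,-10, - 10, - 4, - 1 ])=[ - 10,-10,  -  4, - 1, 4] 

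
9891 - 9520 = 371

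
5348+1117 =6465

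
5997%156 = 69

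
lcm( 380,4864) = 24320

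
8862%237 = 93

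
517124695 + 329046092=846170787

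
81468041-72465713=9002328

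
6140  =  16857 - 10717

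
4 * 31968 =127872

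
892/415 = 2+62/415 = 2.15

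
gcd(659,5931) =659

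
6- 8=- 2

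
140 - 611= - 471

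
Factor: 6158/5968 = 3079/2984  =  2^( - 3 )*373^( - 1)*3079^1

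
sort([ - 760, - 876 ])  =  [ - 876, - 760]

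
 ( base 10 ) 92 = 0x5C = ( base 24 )3K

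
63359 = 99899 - 36540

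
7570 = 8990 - 1420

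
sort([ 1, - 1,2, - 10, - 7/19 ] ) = [ -10, - 1, - 7/19, 1,2 ]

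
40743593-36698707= 4044886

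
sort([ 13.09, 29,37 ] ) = [13.09, 29, 37] 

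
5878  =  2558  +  3320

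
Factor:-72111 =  - 3^1*13^1*43^2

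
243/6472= 243/6472=0.04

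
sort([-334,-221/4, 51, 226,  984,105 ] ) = [ - 334, - 221/4, 51,105,226,984] 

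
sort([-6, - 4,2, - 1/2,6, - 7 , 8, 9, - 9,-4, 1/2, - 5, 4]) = [ - 9, - 7, - 6, - 5, - 4 ,  -  4,-1/2, 1/2, 2, 4,6, 8 , 9]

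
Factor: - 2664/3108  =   -6/7= -2^1*3^1*7^( - 1)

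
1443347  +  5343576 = 6786923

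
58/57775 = 58/57775  =  0.00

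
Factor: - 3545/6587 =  - 5^1*7^(- 1 )*709^1*941^( - 1) 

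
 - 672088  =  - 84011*8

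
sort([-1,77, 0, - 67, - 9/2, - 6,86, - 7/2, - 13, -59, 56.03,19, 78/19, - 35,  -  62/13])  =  [-67 , - 59,  -  35, - 13,-6, - 62/13, - 9/2, - 7/2,- 1,0,78/19 , 19,56.03, 77,  86]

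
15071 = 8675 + 6396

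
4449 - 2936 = 1513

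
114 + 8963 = 9077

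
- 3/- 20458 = 3/20458= 0.00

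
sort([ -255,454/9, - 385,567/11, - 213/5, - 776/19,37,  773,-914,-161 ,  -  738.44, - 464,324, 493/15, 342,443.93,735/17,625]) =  [-914, -738.44, - 464, - 385,  -  255, - 161,  -  213/5,  -  776/19, 493/15 , 37 , 735/17,454/9, 567/11,324,342, 443.93, 625, 773] 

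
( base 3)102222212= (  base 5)234434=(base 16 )2228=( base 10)8744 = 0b10001000101000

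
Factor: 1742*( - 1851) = -3224442 = - 2^1*3^1*13^1*67^1*617^1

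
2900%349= 108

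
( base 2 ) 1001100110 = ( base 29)L5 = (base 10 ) 614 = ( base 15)2ae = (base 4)21212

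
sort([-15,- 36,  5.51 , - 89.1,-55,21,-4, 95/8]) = [-89.1,-55, -36,-15, - 4, 5.51, 95/8, 21]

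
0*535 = 0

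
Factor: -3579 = -3^1 *1193^1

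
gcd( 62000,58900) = 3100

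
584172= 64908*9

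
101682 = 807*126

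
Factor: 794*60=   47640 = 2^3*3^1*5^1* 397^1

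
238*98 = 23324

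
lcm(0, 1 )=0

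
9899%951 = 389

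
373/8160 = 373/8160= 0.05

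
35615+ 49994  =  85609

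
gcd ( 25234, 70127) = 1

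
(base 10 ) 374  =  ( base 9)455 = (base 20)ie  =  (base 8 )566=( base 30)CE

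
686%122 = 76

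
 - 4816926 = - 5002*963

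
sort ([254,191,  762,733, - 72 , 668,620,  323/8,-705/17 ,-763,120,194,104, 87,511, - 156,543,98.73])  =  [ - 763, -156, - 72, - 705/17, 323/8, 87,98.73, 104 , 120,  191, 194,254,511, 543, 620, 668,733,762 ]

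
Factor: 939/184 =2^( - 3 )*3^1* 23^(- 1)*313^1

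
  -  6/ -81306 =1/13551 = 0.00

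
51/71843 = 51/71843 = 0.00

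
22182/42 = 3697/7= 528.14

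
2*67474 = 134948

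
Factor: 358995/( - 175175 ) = - 3^1*5^( - 1)*7^( - 1)*11^( - 1)*263^1 = - 789/385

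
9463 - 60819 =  - 51356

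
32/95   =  32/95 = 0.34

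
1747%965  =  782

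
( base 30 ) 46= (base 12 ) a6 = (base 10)126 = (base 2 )1111110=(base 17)77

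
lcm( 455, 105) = 1365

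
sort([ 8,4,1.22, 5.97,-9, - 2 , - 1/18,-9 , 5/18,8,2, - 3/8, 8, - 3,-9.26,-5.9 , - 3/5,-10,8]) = [ - 10, - 9.26, -9, - 9,-5.9,  -  3, - 2,-3/5,-3/8,- 1/18,5/18,1.22,2,  4, 5.97, 8, 8, 8, 8] 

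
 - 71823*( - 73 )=5243079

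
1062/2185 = 1062/2185 = 0.49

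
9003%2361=1920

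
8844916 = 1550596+7294320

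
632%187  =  71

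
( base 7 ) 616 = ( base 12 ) 217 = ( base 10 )307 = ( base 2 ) 100110011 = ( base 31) 9s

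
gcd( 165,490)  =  5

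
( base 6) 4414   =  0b1111111010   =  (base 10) 1018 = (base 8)1772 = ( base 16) 3FA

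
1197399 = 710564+486835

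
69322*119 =8249318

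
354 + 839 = 1193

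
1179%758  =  421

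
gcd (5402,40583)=1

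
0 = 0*18632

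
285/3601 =285/3601 = 0.08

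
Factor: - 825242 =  - 2^1*11^1 * 37511^1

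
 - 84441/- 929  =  84441/929 = 90.89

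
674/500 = 337/250=1.35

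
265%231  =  34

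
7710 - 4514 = 3196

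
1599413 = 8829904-7230491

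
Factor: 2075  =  5^2*83^1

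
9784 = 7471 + 2313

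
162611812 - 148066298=14545514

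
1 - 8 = -7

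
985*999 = 984015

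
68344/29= 2356 + 20/29 = 2356.69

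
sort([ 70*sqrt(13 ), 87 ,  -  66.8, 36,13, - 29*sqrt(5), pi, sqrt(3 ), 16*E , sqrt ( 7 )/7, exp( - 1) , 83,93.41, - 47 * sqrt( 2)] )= [ - 66.8, - 47*sqrt ( 2), - 29*sqrt( 5), exp(-1), sqrt(7)/7,  sqrt ( 3) , pi, 13, 36, 16 * E, 83, 87, 93.41,70*sqrt(13 ) ] 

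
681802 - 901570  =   - 219768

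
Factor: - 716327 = - 47^1*15241^1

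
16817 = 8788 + 8029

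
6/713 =6/713 =0.01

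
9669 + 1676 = 11345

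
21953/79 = 21953/79  =  277.89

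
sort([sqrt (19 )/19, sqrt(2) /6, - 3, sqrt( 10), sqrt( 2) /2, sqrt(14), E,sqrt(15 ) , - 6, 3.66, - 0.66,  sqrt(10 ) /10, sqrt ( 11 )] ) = [ - 6, - 3, - 0.66 , sqrt(  19)/19, sqrt(2)/6, sqrt( 10)/10,sqrt(2)/2, E, sqrt ( 10),sqrt( 11), 3.66,sqrt( 14) , sqrt(15)]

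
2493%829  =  6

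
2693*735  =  1979355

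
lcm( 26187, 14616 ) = 628488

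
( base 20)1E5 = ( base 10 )685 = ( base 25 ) 12a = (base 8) 1255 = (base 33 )KP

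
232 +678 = 910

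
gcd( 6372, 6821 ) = 1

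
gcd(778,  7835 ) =1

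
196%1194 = 196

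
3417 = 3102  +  315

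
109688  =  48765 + 60923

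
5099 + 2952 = 8051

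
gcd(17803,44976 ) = 937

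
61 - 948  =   - 887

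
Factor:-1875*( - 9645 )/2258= 18084375/2258 = 2^( - 1)*3^2*5^5* 643^1*1129^ ( - 1)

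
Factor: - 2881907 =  - 7^1 * 541^1*761^1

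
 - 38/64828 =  - 1 + 1705/1706 = -0.00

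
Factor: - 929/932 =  - 2^( - 2 )* 233^( - 1)*929^1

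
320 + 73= 393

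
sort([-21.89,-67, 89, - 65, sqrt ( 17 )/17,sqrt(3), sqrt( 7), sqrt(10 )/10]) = [ - 67, - 65, - 21.89,sqrt( 17)/17,sqrt(  10)/10  ,  sqrt( 3), sqrt(7),89 ]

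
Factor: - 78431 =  -107^1*733^1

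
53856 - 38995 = 14861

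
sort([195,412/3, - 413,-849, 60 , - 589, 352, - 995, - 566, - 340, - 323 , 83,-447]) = [ - 995,-849,-589, - 566,- 447, - 413  ,-340, - 323,  60, 83, 412/3 , 195, 352 ]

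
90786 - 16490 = 74296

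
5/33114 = 5/33114 = 0.00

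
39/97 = 39/97=0.40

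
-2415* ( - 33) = 79695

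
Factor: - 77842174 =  - 2^1 *38921087^1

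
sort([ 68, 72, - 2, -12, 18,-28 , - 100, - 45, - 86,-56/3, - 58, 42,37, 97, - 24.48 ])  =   [ - 100, - 86,-58, - 45,  -  28, - 24.48, - 56/3, - 12, - 2, 18, 37, 42, 68, 72, 97]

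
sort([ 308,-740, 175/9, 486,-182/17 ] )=[ - 740, - 182/17,175/9,308, 486] 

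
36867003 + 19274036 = 56141039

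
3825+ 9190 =13015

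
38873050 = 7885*4930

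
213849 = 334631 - 120782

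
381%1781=381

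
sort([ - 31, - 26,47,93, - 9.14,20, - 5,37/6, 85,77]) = [ - 31,-26, - 9.14, - 5, 37/6, 20 , 47, 77 , 85,93 ] 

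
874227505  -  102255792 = 771971713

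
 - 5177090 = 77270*( - 67 ) 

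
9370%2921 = 607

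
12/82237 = 12/82237  =  0.00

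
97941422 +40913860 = 138855282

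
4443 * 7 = 31101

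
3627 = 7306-3679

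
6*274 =1644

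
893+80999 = 81892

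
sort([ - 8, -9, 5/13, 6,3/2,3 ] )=[  -  9, - 8, 5/13, 3/2,3,6] 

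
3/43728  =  1/14576 = 0.00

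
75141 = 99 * 759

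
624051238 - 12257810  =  611793428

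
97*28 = 2716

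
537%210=117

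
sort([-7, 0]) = [ - 7,0 ]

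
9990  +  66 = 10056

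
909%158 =119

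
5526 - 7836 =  - 2310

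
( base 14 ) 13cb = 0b110110110111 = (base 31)3K8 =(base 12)2047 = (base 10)3511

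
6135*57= 349695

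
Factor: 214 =2^1*107^1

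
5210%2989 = 2221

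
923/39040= 923/39040 = 0.02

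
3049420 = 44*69305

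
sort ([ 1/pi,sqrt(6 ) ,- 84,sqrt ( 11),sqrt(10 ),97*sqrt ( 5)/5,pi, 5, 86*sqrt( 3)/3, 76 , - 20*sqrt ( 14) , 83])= [ - 84, - 20*sqrt( 14 ),1/pi, sqrt(6),  pi,sqrt( 10 ) , sqrt(11),5 , 97*sqrt ( 5 )/5 , 86 *sqrt(3)/3,76 , 83 ] 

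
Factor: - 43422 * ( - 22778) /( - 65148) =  - 7^1 * 61^ ( - 1 ) *89^(  -  1 )*1627^1*7237^1=-82422193/5429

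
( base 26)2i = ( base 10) 70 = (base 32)26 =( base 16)46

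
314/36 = 157/18 = 8.72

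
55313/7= 55313/7 = 7901.86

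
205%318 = 205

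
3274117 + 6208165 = 9482282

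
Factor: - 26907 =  - 3^1*8969^1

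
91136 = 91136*1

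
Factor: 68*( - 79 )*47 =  - 2^2*17^1*47^1*79^1 = - 252484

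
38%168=38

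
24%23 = 1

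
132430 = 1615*82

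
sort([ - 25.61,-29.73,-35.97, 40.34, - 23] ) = [-35.97, - 29.73,  -  25.61,-23, 40.34 ]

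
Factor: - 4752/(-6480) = 3^(-1)  *  5^(-1) * 11^1 = 11/15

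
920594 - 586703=333891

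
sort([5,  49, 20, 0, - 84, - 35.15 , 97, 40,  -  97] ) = [-97, - 84, - 35.15 , 0 , 5, 20,40, 49, 97]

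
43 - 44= - 1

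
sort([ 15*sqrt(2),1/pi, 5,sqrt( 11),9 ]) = [ 1/pi,sqrt(11), 5, 9, 15 * sqrt (2) ] 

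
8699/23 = 378 + 5/23 = 378.22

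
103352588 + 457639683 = 560992271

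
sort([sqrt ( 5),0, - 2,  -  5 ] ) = [  -  5, - 2, 0, sqrt(5)]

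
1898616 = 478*3972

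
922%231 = 229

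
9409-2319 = 7090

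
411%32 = 27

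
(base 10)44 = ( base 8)54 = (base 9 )48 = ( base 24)1K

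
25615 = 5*5123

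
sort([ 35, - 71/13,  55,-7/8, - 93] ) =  [  -  93, - 71/13, - 7/8,35,55]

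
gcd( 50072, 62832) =88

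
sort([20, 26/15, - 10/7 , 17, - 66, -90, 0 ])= [- 90,-66, - 10/7  ,  0,26/15, 17, 20]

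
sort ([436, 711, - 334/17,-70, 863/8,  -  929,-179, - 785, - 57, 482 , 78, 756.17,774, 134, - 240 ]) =[ - 929,- 785, - 240, - 179, - 70, - 57, - 334/17, 78, 863/8,  134, 436 , 482, 711,756.17, 774 ] 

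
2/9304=1/4652=0.00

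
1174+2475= 3649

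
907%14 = 11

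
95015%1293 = 626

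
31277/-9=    - 3476 +7/9 = - 3475.22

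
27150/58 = 13575/29 = 468.10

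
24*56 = 1344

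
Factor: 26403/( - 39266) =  - 2^( - 1)*3^1*13^1*29^( - 1) = - 39/58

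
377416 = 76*4966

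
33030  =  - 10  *(  -  3303)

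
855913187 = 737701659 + 118211528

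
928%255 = 163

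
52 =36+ 16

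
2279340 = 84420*27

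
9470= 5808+3662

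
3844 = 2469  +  1375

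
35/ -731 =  -1 + 696/731 = -0.05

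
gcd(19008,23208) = 24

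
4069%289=23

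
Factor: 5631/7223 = 3^1*31^( - 1 )*233^(  -  1 )*1877^1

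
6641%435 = 116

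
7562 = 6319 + 1243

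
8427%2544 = 795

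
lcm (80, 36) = 720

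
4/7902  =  2/3951 = 0.00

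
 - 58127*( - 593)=34469311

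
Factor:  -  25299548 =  - 2^2 * 263^1*24049^1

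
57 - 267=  - 210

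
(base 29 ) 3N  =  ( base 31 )3h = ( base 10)110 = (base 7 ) 215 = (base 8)156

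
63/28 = 2  +  1/4 = 2.25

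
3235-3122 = 113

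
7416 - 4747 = 2669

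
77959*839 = 65407601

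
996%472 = 52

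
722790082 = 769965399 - 47175317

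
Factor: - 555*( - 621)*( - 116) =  - 39979980 = -2^2*3^4*5^1*23^1*29^1 *37^1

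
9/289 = 9/289= 0.03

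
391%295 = 96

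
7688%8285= 7688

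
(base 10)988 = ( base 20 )298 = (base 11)819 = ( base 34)T2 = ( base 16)3dc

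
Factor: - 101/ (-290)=2^(-1 )*5^( - 1 ) * 29^(- 1 ) * 101^1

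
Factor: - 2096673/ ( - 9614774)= 2^(-1 )*3^1*13^(-1 ) * 31^( - 1)*79^( - 1)*151^ ( - 1)*698891^1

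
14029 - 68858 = - 54829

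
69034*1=69034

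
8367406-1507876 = 6859530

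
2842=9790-6948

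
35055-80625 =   -  45570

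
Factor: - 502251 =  - 3^1*23^1 *29^1*251^1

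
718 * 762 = 547116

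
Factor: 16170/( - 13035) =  - 98/79 = - 2^1* 7^2*79^( - 1)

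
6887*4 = 27548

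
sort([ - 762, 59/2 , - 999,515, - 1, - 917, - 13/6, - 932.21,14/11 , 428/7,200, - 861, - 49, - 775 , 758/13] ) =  [ - 999, - 932.21, - 917, - 861, - 775,-762, - 49, - 13/6, - 1, 14/11,  59/2,758/13,428/7,200, 515] 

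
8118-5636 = 2482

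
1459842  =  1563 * 934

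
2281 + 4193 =6474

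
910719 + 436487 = 1347206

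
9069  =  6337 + 2732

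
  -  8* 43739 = -349912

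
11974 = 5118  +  6856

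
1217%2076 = 1217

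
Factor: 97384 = 2^3*7^1*37^1 * 47^1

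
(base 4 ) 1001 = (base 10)65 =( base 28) 29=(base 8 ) 101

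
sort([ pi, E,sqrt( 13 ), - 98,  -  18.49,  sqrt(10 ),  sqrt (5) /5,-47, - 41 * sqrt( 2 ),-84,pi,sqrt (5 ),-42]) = [ - 98,-84, - 41*sqrt( 2),-47, - 42, - 18.49,  sqrt( 5 )/5, sqrt(5),E,pi, pi,sqrt( 10),sqrt( 13)] 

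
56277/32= 56277/32 = 1758.66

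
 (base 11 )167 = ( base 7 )365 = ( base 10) 194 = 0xc2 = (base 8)302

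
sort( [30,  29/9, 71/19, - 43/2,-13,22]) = [ - 43/2, - 13,29/9, 71/19 , 22,30]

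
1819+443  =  2262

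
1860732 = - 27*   ( - 68916 ) 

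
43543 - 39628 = 3915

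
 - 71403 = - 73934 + 2531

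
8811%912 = 603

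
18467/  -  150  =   - 18467/150 = - 123.11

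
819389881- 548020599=271369282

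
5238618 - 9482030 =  - 4243412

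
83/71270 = 83/71270 = 0.00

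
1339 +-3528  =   - 2189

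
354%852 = 354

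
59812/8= 7476+1/2= 7476.50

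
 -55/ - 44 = 1 + 1/4 = 1.25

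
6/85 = 6/85 = 0.07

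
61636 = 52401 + 9235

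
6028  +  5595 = 11623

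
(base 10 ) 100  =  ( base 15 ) 6A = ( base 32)34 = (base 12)84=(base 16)64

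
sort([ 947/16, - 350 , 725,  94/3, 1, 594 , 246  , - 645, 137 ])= [ - 645, - 350,  1 , 94/3, 947/16, 137 , 246,594,  725 ] 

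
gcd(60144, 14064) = 48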